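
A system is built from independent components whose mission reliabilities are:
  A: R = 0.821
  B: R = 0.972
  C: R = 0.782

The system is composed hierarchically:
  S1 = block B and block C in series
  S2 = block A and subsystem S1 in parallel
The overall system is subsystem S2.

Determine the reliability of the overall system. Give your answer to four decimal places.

0.9571

Series (B and C): 0.972000 × 0.782000 = 0.760104
Parallel (A and [0.760104]): 1 − (1 − 0.821000)(1 − 0.760104) = 0.9571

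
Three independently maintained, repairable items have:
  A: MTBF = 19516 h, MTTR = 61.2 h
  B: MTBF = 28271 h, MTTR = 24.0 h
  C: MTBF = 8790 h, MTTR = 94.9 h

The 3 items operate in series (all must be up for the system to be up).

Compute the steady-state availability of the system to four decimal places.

A(A) = MTBF/(MTBF+MTTR) = 19516/(19516+61.2) = 0.996874
A(B) = MTBF/(MTBF+MTTR) = 28271/(28271+24.0) = 0.999152
A(C) = MTBF/(MTBF+MTTR) = 8790/(8790+94.9) = 0.989319
Series availability: 0.996874 × 0.999152 × 0.989319 = 0.9854

0.9854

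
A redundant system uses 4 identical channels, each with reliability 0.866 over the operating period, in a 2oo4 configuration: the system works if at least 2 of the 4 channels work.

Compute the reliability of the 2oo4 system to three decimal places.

R = Σ_{i=2}^{4} C(4,i) p^i (1−p)^{4−i} with p = 0.866
C(4,2)·0.866^2·0.134^2 = 0.08080
C(4,3)·0.866^3·0.134^1 = 0.34811
C(4,4)·0.866^4·0.134^0 = 0.56243
Sum = 0.991

0.991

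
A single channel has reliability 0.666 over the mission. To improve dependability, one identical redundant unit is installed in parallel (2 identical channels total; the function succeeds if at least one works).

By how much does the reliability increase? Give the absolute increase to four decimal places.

0.2224

R_before = 0.666
R_after = 1 − (1 − 0.666)^2 = 0.8884
ΔR = 0.8884 − 0.666 = 0.2224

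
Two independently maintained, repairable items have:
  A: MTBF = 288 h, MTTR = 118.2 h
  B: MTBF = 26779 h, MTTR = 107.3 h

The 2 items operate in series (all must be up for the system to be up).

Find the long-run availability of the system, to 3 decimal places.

A(A) = MTBF/(MTBF+MTTR) = 288/(288+118.2) = 0.709010
A(B) = MTBF/(MTBF+MTTR) = 26779/(26779+107.3) = 0.996009
Series availability: 0.709010 × 0.996009 = 0.706

0.706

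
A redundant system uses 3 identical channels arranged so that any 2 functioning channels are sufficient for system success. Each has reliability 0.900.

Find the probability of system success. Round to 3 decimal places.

R = Σ_{i=2}^{3} C(3,i) p^i (1−p)^{3−i} with p = 0.900
C(3,2)·0.900^2·0.100^1 = 0.24300
C(3,3)·0.900^3·0.100^0 = 0.72900
Sum = 0.972

0.972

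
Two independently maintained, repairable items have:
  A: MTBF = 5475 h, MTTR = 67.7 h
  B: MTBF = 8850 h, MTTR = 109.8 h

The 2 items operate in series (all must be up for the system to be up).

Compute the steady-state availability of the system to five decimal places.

A(A) = MTBF/(MTBF+MTTR) = 5475/(5475+67.7) = 0.987786
A(B) = MTBF/(MTBF+MTTR) = 8850/(8850+109.8) = 0.987745
Series availability: 0.987786 × 0.987745 = 0.97568

0.97568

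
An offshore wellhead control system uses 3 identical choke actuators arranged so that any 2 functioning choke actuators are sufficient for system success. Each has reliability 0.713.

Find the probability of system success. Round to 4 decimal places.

0.8002

R = Σ_{i=2}^{3} C(3,i) p^i (1−p)^{3−i} with p = 0.713
C(3,2)·0.713^2·0.287^1 = 0.437706
C(3,3)·0.713^3·0.287^0 = 0.362467
Sum = 0.8002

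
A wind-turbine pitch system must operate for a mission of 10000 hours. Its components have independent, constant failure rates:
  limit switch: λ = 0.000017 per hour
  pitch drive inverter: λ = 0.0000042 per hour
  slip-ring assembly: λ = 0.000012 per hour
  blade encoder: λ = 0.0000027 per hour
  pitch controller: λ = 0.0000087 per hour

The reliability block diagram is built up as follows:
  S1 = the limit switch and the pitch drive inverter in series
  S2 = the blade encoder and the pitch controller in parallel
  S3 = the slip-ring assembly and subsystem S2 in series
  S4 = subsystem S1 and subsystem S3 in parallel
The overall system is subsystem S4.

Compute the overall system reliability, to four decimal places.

R(limit switch) = exp(−0.000017 × 10000) = 0.843665
R(pitch drive inverter) = exp(−0.0000042 × 10000) = 0.958870
R(slip-ring assembly) = exp(−0.000012 × 10000) = 0.886920
R(blade encoder) = exp(−0.0000027 × 10000) = 0.973361
R(pitch controller) = exp(−0.0000087 × 10000) = 0.916677
Series (limit switch and pitch drive inverter): 0.843665 × 0.958870 = 0.808965
Parallel (blade encoder and pitch controller): 1 − (1 − 0.973361)(1 − 0.916677) = 0.997780
Series (slip-ring assembly and [0.997780]): 0.886920 × 0.997780 = 0.884951
Parallel ([0.808965] and [0.884951]): 1 − (1 − 0.808965)(1 − 0.884951) = 0.9780

0.9780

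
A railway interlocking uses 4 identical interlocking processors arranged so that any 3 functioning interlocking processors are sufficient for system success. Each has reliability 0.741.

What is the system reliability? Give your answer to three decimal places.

0.723

R = Σ_{i=3}^{4} C(4,i) p^i (1−p)^{4−i} with p = 0.741
C(4,3)·0.741^3·0.259^1 = 0.42152
C(4,4)·0.741^4·0.259^0 = 0.30149
Sum = 0.723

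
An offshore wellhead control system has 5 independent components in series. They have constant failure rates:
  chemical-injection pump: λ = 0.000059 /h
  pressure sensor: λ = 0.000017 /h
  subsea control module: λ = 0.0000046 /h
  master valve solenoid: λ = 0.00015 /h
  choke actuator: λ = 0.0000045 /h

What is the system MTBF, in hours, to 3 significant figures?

4250

Series of exponential components: λ_sys = Σ λ_i
λ_sys = 0.000059 + 0.000017 + 0.0000046 + 0.00015 + 0.0000045 = 2.3510e-04 /h
MTBF = 1 / λ_sys = 4250 h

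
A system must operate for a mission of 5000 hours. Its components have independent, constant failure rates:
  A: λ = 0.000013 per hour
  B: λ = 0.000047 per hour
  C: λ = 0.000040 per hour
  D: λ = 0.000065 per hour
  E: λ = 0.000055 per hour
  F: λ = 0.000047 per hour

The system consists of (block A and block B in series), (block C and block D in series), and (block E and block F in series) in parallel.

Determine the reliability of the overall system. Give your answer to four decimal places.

R(A) = exp(−0.000013 × 5000) = 0.937067
R(B) = exp(−0.000047 × 5000) = 0.790571
R(C) = exp(−0.000040 × 5000) = 0.818731
R(D) = exp(−0.000065 × 5000) = 0.722527
R(E) = exp(−0.000055 × 5000) = 0.759572
R(F) = exp(−0.000047 × 5000) = 0.790571
Series (A and B): 0.937067 × 0.790571 = 0.740818
Series (C and D): 0.818731 × 0.722527 = 0.591555
Series (E and F): 0.759572 × 0.790571 = 0.600496
Parallel ([0.740818], [0.591555], and [0.600496]): 1 − (1 − 0.740818)(1 − 0.591555)(1 − 0.600496) = 0.9577

0.9577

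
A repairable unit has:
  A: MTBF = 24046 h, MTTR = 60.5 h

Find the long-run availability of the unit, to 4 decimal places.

0.9975

A(A) = MTBF/(MTBF+MTTR) = 24046/(24046+60.5) = 0.9975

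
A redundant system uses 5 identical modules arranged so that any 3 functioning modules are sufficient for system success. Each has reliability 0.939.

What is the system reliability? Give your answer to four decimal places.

0.9979

R = Σ_{i=3}^{5} C(5,i) p^i (1−p)^{5−i} with p = 0.939
C(5,3)·0.939^3·0.061^2 = 0.030807
C(5,4)·0.939^4·0.061^1 = 0.237117
C(5,5)·0.939^5·0.061^0 = 0.730009
Sum = 0.9979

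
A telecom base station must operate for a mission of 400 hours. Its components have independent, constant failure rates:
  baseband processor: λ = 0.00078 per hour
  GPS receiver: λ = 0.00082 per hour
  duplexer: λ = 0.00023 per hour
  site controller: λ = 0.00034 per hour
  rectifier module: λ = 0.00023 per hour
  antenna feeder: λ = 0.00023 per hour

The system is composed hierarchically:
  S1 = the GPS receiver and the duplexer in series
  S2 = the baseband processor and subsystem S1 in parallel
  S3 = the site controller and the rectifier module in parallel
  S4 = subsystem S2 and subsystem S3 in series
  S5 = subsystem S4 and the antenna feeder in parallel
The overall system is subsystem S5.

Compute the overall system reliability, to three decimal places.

R(baseband processor) = exp(−0.00078 × 400) = 0.73198
R(GPS receiver) = exp(−0.00082 × 400) = 0.72036
R(duplexer) = exp(−0.00023 × 400) = 0.91211
R(site controller) = exp(−0.00034 × 400) = 0.87284
R(rectifier module) = exp(−0.00023 × 400) = 0.91211
R(antenna feeder) = exp(−0.00023 × 400) = 0.91211
Series (GPS receiver and duplexer): 0.72036 × 0.91211 = 0.65705
Parallel (baseband processor and [0.65705]): 1 − (1 − 0.73198)(1 − 0.65705) = 0.90808
Parallel (site controller and rectifier module): 1 − (1 − 0.87284)(1 − 0.91211) = 0.98882
Series ([0.90808] and [0.98882]): 0.90808 × 0.98882 = 0.89793
Parallel ([0.89793] and antenna feeder): 1 − (1 − 0.89793)(1 − 0.91211) = 0.991

0.991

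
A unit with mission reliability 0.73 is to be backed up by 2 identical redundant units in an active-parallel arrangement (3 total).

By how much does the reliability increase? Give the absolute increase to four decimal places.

R_before = 0.73
R_after = 1 − (1 − 0.73)^3 = 0.9803
ΔR = 0.9803 − 0.73 = 0.2503

0.2503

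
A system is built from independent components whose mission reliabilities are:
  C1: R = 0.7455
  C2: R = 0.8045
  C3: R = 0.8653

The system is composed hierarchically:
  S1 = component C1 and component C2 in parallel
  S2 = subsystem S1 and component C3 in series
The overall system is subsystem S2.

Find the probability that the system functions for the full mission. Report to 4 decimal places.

0.8222

Parallel (C1 and C2): 1 − (1 − 0.745500)(1 − 0.804500) = 0.950245
Series ([0.950245] and C3): 0.950245 × 0.865300 = 0.8222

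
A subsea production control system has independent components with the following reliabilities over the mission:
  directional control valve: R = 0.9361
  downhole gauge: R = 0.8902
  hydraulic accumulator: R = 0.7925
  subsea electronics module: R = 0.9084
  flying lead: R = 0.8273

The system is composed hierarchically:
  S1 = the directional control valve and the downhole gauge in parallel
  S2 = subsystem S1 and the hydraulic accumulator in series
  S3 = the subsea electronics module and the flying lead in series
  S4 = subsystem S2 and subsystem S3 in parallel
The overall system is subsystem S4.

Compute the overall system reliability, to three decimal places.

Parallel (directional control valve and downhole gauge): 1 − (1 − 0.93610)(1 − 0.89020) = 0.99298
Series ([0.99298] and hydraulic accumulator): 0.99298 × 0.79250 = 0.78694
Series (subsea electronics module and flying lead): 0.90840 × 0.82730 = 0.75152
Parallel ([0.78694] and [0.75152]): 1 − (1 − 0.78694)(1 − 0.75152) = 0.947

0.947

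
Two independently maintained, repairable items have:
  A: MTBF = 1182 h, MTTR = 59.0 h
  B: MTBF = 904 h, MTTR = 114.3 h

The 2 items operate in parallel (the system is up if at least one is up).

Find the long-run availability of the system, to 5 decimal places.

A(A) = MTBF/(MTBF+MTTR) = 1182/(1182+59.0) = 0.952458
A(B) = MTBF/(MTBF+MTTR) = 904/(904+114.3) = 0.887754
Parallel availability: 1 − (1 − 0.952458)(1 − 0.887754) = 0.99466

0.99466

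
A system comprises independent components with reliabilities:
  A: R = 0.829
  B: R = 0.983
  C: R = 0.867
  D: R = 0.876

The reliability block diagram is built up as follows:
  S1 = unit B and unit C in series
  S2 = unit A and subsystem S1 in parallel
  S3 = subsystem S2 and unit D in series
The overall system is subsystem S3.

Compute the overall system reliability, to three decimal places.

0.854

Series (B and C): 0.98300 × 0.86700 = 0.85226
Parallel (A and [0.85226]): 1 − (1 − 0.82900)(1 − 0.85226) = 0.97474
Series ([0.97474] and D): 0.97474 × 0.87600 = 0.854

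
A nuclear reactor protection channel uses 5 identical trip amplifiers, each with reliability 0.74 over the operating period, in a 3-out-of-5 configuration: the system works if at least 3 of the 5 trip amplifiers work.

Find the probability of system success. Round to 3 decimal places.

R = Σ_{i=3}^{5} C(5,i) p^i (1−p)^{5−i} with p = 0.74
C(5,3)·0.74^3·0.26^2 = 0.27393
C(5,4)·0.74^4·0.26^1 = 0.38983
C(5,5)·0.74^5·0.26^0 = 0.22190
Sum = 0.886

0.886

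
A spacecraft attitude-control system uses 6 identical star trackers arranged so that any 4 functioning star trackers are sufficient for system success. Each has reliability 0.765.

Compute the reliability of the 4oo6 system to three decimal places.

R = Σ_{i=4}^{6} C(6,i) p^i (1−p)^{6−i} with p = 0.765
C(6,4)·0.765^4·0.235^2 = 0.28371
C(6,5)·0.765^5·0.235^1 = 0.36943
C(6,6)·0.765^6·0.235^0 = 0.20043
Sum = 0.854

0.854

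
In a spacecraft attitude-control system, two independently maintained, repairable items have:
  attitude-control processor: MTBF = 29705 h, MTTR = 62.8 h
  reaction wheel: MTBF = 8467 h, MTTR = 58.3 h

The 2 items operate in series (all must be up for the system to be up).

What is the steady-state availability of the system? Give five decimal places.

0.99107

A(attitude-control processor) = MTBF/(MTBF+MTTR) = 29705/(29705+62.8) = 0.997890
A(reaction wheel) = MTBF/(MTBF+MTTR) = 8467/(8467+58.3) = 0.993162
Series availability: 0.997890 × 0.993162 = 0.99107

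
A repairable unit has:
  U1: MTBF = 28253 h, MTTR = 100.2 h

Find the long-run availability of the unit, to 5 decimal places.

0.99647

A(U1) = MTBF/(MTBF+MTTR) = 28253/(28253+100.2) = 0.99647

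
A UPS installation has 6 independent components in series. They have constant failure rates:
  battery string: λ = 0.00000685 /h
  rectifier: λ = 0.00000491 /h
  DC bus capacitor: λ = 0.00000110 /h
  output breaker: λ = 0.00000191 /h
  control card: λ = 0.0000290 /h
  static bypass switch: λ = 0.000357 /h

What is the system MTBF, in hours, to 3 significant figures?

2500

Series of exponential components: λ_sys = Σ λ_i
λ_sys = 0.00000685 + 0.00000491 + 0.00000110 + 0.00000191 + 0.0000290 + 0.000357 = 4.0077e-04 /h
MTBF = 1 / λ_sys = 2500 h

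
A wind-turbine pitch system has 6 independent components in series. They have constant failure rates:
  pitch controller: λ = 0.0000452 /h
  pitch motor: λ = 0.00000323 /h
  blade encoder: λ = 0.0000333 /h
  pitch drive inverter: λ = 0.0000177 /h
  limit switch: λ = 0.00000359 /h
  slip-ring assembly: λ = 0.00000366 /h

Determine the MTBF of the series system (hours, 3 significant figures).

9370

Series of exponential components: λ_sys = Σ λ_i
λ_sys = 0.0000452 + 0.00000323 + 0.0000333 + 0.0000177 + 0.00000359 + 0.00000366 = 1.0668e-04 /h
MTBF = 1 / λ_sys = 9370 h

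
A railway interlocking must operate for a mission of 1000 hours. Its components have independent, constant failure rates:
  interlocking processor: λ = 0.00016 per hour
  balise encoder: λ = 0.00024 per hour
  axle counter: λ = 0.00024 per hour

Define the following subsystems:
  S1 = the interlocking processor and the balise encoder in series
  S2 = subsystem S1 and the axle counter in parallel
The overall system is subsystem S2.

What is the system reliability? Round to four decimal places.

R(interlocking processor) = exp(−0.00016 × 1000) = 0.852144
R(balise encoder) = exp(−0.00024 × 1000) = 0.786628
R(axle counter) = exp(−0.00024 × 1000) = 0.786628
Series (interlocking processor and balise encoder): 0.852144 × 0.786628 = 0.670320
Parallel ([0.670320] and axle counter): 1 − (1 − 0.670320)(1 − 0.786628) = 0.9297

0.9297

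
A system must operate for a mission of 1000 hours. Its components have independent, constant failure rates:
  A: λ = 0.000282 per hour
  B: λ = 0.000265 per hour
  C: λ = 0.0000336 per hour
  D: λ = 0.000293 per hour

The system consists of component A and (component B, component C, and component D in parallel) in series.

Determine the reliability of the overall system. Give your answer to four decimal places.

R(A) = exp(−0.000282 × 1000) = 0.754274
R(B) = exp(−0.000265 × 1000) = 0.767206
R(C) = exp(−0.0000336 × 1000) = 0.966958
R(D) = exp(−0.000293 × 1000) = 0.746022
Parallel (B, C, and D): 1 − (1 − 0.767206)(1 − 0.966958)(1 − 0.746022) = 0.998046
Series (A and [0.998046]): 0.754274 × 0.998046 = 0.7528

0.7528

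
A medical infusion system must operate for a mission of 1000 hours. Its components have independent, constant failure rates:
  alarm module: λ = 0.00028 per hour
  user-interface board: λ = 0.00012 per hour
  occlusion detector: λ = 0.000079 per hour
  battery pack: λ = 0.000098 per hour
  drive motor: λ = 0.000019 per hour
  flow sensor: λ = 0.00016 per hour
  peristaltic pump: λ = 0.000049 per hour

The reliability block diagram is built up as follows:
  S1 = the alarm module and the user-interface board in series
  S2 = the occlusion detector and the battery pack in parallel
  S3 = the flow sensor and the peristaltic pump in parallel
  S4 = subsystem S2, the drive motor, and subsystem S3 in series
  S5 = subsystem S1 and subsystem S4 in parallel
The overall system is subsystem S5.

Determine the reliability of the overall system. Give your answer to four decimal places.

R(alarm module) = exp(−0.00028 × 1000) = 0.755784
R(user-interface board) = exp(−0.00012 × 1000) = 0.886920
R(occlusion detector) = exp(−0.000079 × 1000) = 0.924040
R(battery pack) = exp(−0.000098 × 1000) = 0.906649
R(drive motor) = exp(−0.000019 × 1000) = 0.981179
R(flow sensor) = exp(−0.00016 × 1000) = 0.852144
R(peristaltic pump) = exp(−0.000049 × 1000) = 0.952181
Series (alarm module and user-interface board): 0.755784 × 0.886920 = 0.670320
Parallel (occlusion detector and battery pack): 1 − (1 − 0.924040)(1 − 0.906649) = 0.992909
Parallel (flow sensor and peristaltic pump): 1 − (1 − 0.852144)(1 − 0.952181) = 0.992930
Series ([0.992909], drive motor, and [0.992930]): 0.992909 × 0.981179 × 0.992930 = 0.967334
Parallel ([0.670320] and [0.967334]): 1 − (1 − 0.670320)(1 − 0.967334) = 0.9892

0.9892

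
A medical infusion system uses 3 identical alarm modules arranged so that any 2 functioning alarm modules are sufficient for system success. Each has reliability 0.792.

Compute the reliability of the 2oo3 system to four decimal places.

R = Σ_{i=2}^{3} C(3,i) p^i (1−p)^{3−i} with p = 0.792
C(3,2)·0.792^2·0.208^1 = 0.391413
C(3,3)·0.792^3·0.208^0 = 0.496793
Sum = 0.8882

0.8882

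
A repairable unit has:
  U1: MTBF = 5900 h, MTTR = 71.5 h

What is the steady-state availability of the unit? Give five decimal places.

A(U1) = MTBF/(MTBF+MTTR) = 5900/(5900+71.5) = 0.98803

0.98803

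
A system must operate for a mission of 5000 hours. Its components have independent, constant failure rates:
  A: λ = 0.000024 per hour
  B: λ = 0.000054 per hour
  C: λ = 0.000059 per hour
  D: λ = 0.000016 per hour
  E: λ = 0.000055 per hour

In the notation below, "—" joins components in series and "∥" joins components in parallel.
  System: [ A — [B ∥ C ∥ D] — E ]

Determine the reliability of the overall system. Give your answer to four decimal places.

0.6705

R(A) = exp(−0.000024 × 5000) = 0.886920
R(B) = exp(−0.000054 × 5000) = 0.763379
R(C) = exp(−0.000059 × 5000) = 0.744532
R(D) = exp(−0.000016 × 5000) = 0.923116
R(E) = exp(−0.000055 × 5000) = 0.759572
Parallel (B, C, and D): 1 − (1 − 0.763379)(1 − 0.744532)(1 − 0.923116) = 0.995352
Series (A, [0.995352], and E): 0.886920 × 0.995352 × 0.759572 = 0.6705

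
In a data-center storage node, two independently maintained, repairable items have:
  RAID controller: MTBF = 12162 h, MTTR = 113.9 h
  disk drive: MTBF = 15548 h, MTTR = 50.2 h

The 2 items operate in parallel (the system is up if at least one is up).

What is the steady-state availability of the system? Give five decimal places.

0.99997

A(RAID controller) = MTBF/(MTBF+MTTR) = 12162/(12162+113.9) = 0.990722
A(disk drive) = MTBF/(MTBF+MTTR) = 15548/(15548+50.2) = 0.996782
Parallel availability: 1 − (1 − 0.990722)(1 − 0.996782) = 0.99997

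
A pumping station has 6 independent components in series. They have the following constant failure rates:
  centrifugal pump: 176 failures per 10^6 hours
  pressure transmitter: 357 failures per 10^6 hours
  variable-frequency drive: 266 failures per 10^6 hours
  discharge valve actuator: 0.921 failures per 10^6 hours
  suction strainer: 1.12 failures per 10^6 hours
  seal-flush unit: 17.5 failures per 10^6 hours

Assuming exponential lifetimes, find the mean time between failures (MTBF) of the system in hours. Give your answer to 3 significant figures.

Series of exponential components: λ_sys = Σ λ_i
λ_sys = 0.000176 + 0.000357 + 0.000266 + 0.000000921 + 0.00000112 + 0.0000175 = 8.1854e-04 /h
MTBF = 1 / λ_sys = 1220 h

1220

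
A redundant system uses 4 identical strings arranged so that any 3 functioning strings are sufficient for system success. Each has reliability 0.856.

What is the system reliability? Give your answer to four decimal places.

0.8982

R = Σ_{i=3}^{4} C(4,i) p^i (1−p)^{4−i} with p = 0.856
C(4,3)·0.856^3·0.144^1 = 0.361280
C(4,4)·0.856^4·0.144^0 = 0.536902
Sum = 0.8982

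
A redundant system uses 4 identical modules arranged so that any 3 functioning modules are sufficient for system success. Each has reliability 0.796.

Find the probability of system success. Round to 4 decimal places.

R = Σ_{i=3}^{4} C(4,i) p^i (1−p)^{4−i} with p = 0.796
C(4,3)·0.796^3·0.204^1 = 0.411556
C(4,4)·0.796^4·0.204^0 = 0.401469
Sum = 0.8130

0.8130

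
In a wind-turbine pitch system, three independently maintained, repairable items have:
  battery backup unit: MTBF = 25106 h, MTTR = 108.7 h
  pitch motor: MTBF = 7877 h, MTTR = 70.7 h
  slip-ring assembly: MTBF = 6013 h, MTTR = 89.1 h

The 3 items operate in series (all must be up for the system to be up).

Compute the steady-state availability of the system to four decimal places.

0.9724

A(battery backup unit) = MTBF/(MTBF+MTTR) = 25106/(25106+108.7) = 0.995689
A(pitch motor) = MTBF/(MTBF+MTTR) = 7877/(7877+70.7) = 0.991104
A(slip-ring assembly) = MTBF/(MTBF+MTTR) = 6013/(6013+89.1) = 0.985398
Series availability: 0.995689 × 0.991104 × 0.985398 = 0.9724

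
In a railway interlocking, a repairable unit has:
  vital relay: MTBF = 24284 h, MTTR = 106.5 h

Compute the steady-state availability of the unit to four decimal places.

0.9956

A(vital relay) = MTBF/(MTBF+MTTR) = 24284/(24284+106.5) = 0.9956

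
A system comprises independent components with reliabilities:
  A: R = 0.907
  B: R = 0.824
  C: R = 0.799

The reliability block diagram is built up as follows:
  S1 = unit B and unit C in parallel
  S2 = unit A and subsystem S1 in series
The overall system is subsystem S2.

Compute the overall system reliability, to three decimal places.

Parallel (B and C): 1 − (1 − 0.82400)(1 − 0.79900) = 0.96462
Series (A and [0.96462]): 0.90700 × 0.96462 = 0.875

0.875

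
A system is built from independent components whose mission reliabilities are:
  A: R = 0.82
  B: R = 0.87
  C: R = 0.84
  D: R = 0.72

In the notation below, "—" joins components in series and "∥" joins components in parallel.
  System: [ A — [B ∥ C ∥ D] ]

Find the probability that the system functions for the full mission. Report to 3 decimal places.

0.815

Parallel (B, C, and D): 1 − (1 − 0.87000)(1 − 0.84000)(1 − 0.72000) = 0.99418
Series (A and [0.99418]): 0.82000 × 0.99418 = 0.815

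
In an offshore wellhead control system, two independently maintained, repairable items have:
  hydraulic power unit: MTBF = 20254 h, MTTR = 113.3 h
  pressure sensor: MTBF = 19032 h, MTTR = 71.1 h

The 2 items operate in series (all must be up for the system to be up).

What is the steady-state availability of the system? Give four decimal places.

0.9907

A(hydraulic power unit) = MTBF/(MTBF+MTTR) = 20254/(20254+113.3) = 0.994437
A(pressure sensor) = MTBF/(MTBF+MTTR) = 19032/(19032+71.1) = 0.996278
Series availability: 0.994437 × 0.996278 = 0.9907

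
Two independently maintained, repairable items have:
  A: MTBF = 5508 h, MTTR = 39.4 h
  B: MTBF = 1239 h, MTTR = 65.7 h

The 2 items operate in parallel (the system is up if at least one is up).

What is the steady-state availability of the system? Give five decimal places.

A(A) = MTBF/(MTBF+MTTR) = 5508/(5508+39.4) = 0.992898
A(B) = MTBF/(MTBF+MTTR) = 1239/(1239+65.7) = 0.949644
Parallel availability: 1 − (1 − 0.992898)(1 − 0.949644) = 0.99964

0.99964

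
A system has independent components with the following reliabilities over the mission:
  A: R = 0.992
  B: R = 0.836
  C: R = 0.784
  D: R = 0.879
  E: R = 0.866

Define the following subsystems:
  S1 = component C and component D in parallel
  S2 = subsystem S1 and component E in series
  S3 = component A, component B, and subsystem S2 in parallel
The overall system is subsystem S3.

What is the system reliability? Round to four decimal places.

0.9998

Parallel (C and D): 1 − (1 − 0.784000)(1 − 0.879000) = 0.973864
Series ([0.973864] and E): 0.973864 × 0.866000 = 0.843366
Parallel (A, B, and [0.843366]): 1 − (1 − 0.992000)(1 − 0.836000)(1 − 0.843366) = 0.9998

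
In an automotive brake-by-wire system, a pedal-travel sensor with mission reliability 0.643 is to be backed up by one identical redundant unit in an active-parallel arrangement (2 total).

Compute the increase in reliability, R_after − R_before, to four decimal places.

0.2296

R_before = 0.643
R_after = 1 − (1 − 0.643)^2 = 0.8726
ΔR = 0.8726 − 0.643 = 0.2296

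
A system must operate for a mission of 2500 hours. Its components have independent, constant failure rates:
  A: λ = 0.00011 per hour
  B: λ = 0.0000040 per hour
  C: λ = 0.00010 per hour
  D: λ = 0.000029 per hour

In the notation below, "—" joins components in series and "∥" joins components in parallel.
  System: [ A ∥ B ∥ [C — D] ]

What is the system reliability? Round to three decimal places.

0.999

R(A) = exp(−0.00011 × 2500) = 0.75957
R(B) = exp(−0.0000040 × 2500) = 0.99005
R(C) = exp(−0.00010 × 2500) = 0.77880
R(D) = exp(−0.000029 × 2500) = 0.93007
Series (C and D): 0.77880 × 0.93007 = 0.72434
Parallel (A, B, and [0.72434]): 1 − (1 − 0.75957)(1 − 0.99005)(1 − 0.72434) = 0.999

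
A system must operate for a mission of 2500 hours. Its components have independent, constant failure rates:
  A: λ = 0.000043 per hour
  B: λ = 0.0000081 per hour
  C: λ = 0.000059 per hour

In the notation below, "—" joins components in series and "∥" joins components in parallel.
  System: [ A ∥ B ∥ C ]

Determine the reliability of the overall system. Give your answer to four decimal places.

0.9997

R(A) = exp(−0.000043 × 2500) = 0.898077
R(B) = exp(−0.0000081 × 2500) = 0.979954
R(C) = exp(−0.000059 × 2500) = 0.862862
Parallel (A, B, and C): 1 − (1 − 0.898077)(1 − 0.979954)(1 − 0.862862) = 0.9997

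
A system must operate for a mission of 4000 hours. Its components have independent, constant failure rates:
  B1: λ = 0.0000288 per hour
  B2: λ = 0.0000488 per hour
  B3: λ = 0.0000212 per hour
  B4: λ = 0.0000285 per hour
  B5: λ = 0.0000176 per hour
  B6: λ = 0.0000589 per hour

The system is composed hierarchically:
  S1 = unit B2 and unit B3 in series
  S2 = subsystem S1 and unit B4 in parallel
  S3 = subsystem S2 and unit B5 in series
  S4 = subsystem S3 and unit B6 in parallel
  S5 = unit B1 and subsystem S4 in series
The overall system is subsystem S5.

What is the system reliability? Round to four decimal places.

R(B1) = exp(−0.0000288 × 4000) = 0.891188
R(B2) = exp(−0.0000488 × 4000) = 0.822670
R(B3) = exp(−0.0000212 × 4000) = 0.918696
R(B4) = exp(−0.0000285 × 4000) = 0.892258
R(B5) = exp(−0.0000176 × 4000) = 0.932021
R(B6) = exp(−0.0000589 × 4000) = 0.790097
Series (B2 and B3): 0.822670 × 0.918696 = 0.755784
Parallel ([0.755784] and B4): 1 − (1 − 0.755784)(1 − 0.892258) = 0.973688
Series ([0.973688] and B5): 0.973688 × 0.932021 = 0.907498
Parallel ([0.907498] and B6): 1 − (1 − 0.907498)(1 − 0.790097) = 0.980584
Series (B1 and [0.980584]): 0.891188 × 0.980584 = 0.8739

0.8739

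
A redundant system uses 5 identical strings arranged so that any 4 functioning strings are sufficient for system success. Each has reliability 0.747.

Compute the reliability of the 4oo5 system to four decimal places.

R = Σ_{i=4}^{5} C(5,i) p^i (1−p)^{5−i} with p = 0.747
C(5,4)·0.747^4·0.253^1 = 0.393888
C(5,5)·0.747^5·0.253^0 = 0.232596
Sum = 0.6265

0.6265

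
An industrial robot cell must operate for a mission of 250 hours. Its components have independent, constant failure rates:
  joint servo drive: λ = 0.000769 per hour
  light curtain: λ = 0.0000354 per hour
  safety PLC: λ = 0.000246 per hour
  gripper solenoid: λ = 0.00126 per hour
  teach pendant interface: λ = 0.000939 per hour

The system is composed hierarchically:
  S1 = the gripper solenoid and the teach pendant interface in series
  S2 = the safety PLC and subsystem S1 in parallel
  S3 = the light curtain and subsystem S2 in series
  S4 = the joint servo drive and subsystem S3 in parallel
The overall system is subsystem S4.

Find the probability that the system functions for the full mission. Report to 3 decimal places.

R(joint servo drive) = exp(−0.000769 × 250) = 0.82510
R(light curtain) = exp(−0.0000354 × 250) = 0.99119
R(safety PLC) = exp(−0.000246 × 250) = 0.94035
R(gripper solenoid) = exp(−0.00126 × 250) = 0.72979
R(teach pendant interface) = exp(−0.000939 × 250) = 0.79077
Series (gripper solenoid and teach pendant interface): 0.72979 × 0.79077 = 0.57710
Parallel (safety PLC and [0.57710]): 1 − (1 − 0.94035)(1 − 0.57710) = 0.97477
Series (light curtain and [0.97477]): 0.99119 × 0.97477 = 0.96618
Parallel (joint servo drive and [0.96618]): 1 − (1 − 0.82510)(1 − 0.96618) = 0.994

0.994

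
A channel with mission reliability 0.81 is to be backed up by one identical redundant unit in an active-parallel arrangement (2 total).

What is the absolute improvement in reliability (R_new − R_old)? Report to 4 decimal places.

0.1539

R_before = 0.81
R_after = 1 − (1 − 0.81)^2 = 0.9639
ΔR = 0.9639 − 0.81 = 0.1539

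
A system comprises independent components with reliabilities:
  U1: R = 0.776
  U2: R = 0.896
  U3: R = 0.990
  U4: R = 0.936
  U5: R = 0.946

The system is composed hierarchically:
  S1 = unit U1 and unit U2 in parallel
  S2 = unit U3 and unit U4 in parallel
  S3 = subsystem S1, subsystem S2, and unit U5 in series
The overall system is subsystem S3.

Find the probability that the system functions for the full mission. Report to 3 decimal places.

0.923

Parallel (U1 and U2): 1 − (1 − 0.77600)(1 − 0.89600) = 0.97670
Parallel (U3 and U4): 1 − (1 − 0.99000)(1 − 0.93600) = 0.99936
Series ([0.97670], [0.99936], and U5): 0.97670 × 0.99936 × 0.94600 = 0.923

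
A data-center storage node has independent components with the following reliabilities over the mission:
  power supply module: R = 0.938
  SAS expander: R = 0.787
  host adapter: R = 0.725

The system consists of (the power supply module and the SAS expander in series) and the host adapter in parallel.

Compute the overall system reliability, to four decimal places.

Series (power supply module and SAS expander): 0.938000 × 0.787000 = 0.738206
Parallel ([0.738206] and host adapter): 1 − (1 − 0.738206)(1 − 0.725000) = 0.9280

0.9280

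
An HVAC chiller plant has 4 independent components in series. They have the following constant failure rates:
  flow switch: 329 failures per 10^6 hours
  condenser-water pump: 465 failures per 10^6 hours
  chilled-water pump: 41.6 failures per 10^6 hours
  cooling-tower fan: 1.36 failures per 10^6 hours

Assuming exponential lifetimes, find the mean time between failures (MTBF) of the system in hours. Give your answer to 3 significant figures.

1190

Series of exponential components: λ_sys = Σ λ_i
λ_sys = 0.000329 + 0.000465 + 0.0000416 + 0.00000136 = 8.3696e-04 /h
MTBF = 1 / λ_sys = 1190 h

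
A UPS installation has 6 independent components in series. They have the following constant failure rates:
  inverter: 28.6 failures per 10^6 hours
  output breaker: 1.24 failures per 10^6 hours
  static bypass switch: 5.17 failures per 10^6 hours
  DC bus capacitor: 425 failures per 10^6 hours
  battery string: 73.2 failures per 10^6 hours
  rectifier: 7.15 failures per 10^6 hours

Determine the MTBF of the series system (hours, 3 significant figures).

Series of exponential components: λ_sys = Σ λ_i
λ_sys = 0.0000286 + 0.00000124 + 0.00000517 + 0.000425 + 0.0000732 + 0.00000715 = 5.4036e-04 /h
MTBF = 1 / λ_sys = 1850 h

1850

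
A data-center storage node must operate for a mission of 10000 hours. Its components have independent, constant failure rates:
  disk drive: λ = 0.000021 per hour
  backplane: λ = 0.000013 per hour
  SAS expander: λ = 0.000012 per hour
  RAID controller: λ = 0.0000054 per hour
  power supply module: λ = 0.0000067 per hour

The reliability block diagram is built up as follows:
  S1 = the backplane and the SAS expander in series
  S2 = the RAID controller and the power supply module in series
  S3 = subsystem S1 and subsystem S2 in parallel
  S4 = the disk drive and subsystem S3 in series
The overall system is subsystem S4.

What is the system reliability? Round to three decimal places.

R(disk drive) = exp(−0.000021 × 10000) = 0.81058
R(backplane) = exp(−0.000013 × 10000) = 0.87810
R(SAS expander) = exp(−0.000012 × 10000) = 0.88692
R(RAID controller) = exp(−0.0000054 × 10000) = 0.94743
R(power supply module) = exp(−0.0000067 × 10000) = 0.93520
Series (backplane and SAS expander): 0.87810 × 0.88692 = 0.77880
Series (RAID controller and power supply module): 0.94743 × 0.93520 = 0.88604
Parallel ([0.77880] and [0.88604]): 1 − (1 − 0.77880)(1 − 0.88604) = 0.97479
Series (disk drive and [0.97479]): 0.81058 × 0.97479 = 0.790

0.790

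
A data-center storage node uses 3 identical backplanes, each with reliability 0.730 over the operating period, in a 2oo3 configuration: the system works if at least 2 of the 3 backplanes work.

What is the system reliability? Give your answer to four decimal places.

0.8207

R = Σ_{i=2}^{3} C(3,i) p^i (1−p)^{3−i} with p = 0.730
C(3,2)·0.730^2·0.270^1 = 0.431649
C(3,3)·0.730^3·0.270^0 = 0.389017
Sum = 0.8207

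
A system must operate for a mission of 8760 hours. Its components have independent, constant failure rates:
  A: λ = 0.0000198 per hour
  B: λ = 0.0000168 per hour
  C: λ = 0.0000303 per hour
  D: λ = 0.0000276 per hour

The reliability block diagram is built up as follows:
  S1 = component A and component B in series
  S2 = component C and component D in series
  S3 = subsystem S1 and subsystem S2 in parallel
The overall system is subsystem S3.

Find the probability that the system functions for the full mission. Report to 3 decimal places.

R(A) = exp(−0.0000198 × 8760) = 0.84076
R(B) = exp(−0.0000168 × 8760) = 0.86315
R(C) = exp(−0.0000303 × 8760) = 0.76688
R(D) = exp(−0.0000276 × 8760) = 0.78523
Series (A and B): 0.84076 × 0.86315 = 0.72570
Series (C and D): 0.76688 × 0.78523 = 0.60218
Parallel ([0.72570] and [0.60218]): 1 − (1 − 0.72570)(1 − 0.60218) = 0.891

0.891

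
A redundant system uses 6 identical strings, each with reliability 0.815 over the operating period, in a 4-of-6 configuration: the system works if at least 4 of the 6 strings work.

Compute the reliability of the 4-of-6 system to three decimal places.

0.919

R = Σ_{i=4}^{6} C(6,i) p^i (1−p)^{6−i} with p = 0.815
C(6,4)·0.815^4·0.185^2 = 0.22650
C(6,5)·0.815^5·0.185^1 = 0.39913
C(6,6)·0.815^6·0.185^0 = 0.29305
Sum = 0.919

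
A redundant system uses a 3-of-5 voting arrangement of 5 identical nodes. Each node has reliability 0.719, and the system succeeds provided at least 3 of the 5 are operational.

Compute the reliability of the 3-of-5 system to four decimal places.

R = Σ_{i=3}^{5} C(5,i) p^i (1−p)^{5−i} with p = 0.719
C(5,3)·0.719^3·0.281^2 = 0.293494
C(5,4)·0.719^4·0.281^1 = 0.375484
C(5,5)·0.719^5·0.281^0 = 0.192152
Sum = 0.8611

0.8611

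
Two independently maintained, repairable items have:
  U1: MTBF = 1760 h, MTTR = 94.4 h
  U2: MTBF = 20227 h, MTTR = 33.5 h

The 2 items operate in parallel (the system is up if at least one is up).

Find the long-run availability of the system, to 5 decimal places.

0.99992

A(U1) = MTBF/(MTBF+MTTR) = 1760/(1760+94.4) = 0.949094
A(U2) = MTBF/(MTBF+MTTR) = 20227/(20227+33.5) = 0.998347
Parallel availability: 1 − (1 − 0.949094)(1 − 0.998347) = 0.99992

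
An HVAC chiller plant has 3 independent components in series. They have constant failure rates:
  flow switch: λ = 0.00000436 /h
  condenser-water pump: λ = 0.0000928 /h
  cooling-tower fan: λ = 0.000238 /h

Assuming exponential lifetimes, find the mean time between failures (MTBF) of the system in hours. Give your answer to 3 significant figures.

Series of exponential components: λ_sys = Σ λ_i
λ_sys = 0.00000436 + 0.0000928 + 0.000238 = 3.3516e-04 /h
MTBF = 1 / λ_sys = 2980 h

2980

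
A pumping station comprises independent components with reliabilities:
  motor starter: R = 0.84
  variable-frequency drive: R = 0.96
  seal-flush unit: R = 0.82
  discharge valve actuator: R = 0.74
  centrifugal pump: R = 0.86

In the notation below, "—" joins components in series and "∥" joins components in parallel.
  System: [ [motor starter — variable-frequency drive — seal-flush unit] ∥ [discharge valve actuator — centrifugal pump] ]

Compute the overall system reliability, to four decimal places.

0.8768

Series (motor starter, variable-frequency drive, and seal-flush unit): 0.840000 × 0.960000 × 0.820000 = 0.661248
Series (discharge valve actuator and centrifugal pump): 0.740000 × 0.860000 = 0.636400
Parallel ([0.661248] and [0.636400]): 1 − (1 − 0.661248)(1 − 0.636400) = 0.8768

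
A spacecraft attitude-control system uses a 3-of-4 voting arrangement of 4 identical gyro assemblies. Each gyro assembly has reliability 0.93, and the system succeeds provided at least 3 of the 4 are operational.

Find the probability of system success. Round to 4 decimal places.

R = Σ_{i=3}^{4} C(4,i) p^i (1−p)^{4−i} with p = 0.93
C(4,3)·0.93^3·0.07^1 = 0.225220
C(4,4)·0.93^4·0.07^0 = 0.748052
Sum = 0.9733

0.9733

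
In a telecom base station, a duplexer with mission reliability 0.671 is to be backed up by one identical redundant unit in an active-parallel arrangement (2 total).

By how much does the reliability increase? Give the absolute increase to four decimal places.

0.2208

R_before = 0.671
R_after = 1 − (1 − 0.671)^2 = 0.8918
ΔR = 0.8918 − 0.671 = 0.2208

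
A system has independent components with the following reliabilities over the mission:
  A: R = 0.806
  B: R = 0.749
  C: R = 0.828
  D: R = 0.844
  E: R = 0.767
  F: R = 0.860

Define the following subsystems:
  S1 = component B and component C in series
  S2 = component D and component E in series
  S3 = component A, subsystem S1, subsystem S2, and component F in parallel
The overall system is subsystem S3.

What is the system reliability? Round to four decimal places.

Series (B and C): 0.749000 × 0.828000 = 0.620172
Series (D and E): 0.844000 × 0.767000 = 0.647348
Parallel (A, [0.620172], [0.647348], and F): 1 − (1 − 0.806000)(1 − 0.620172)(1 − 0.647348)(1 − 0.860000) = 0.9964

0.9964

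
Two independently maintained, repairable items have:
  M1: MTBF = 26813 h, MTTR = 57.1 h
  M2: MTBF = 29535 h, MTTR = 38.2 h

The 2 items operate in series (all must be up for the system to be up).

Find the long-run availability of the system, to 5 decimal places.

A(M1) = MTBF/(MTBF+MTTR) = 26813/(26813+57.1) = 0.997875
A(M2) = MTBF/(MTBF+MTTR) = 29535/(29535+38.2) = 0.998708
Series availability: 0.997875 × 0.998708 = 0.99659

0.99659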